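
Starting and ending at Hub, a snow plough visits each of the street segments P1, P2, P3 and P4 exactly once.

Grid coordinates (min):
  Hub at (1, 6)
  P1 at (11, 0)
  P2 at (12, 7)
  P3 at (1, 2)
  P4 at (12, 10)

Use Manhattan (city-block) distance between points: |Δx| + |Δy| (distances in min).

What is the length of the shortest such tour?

42 min — the shortest possible round trip.

Hub-P1-P2-P3-P4-Hub: 16+8+16+19+15 = 74
Hub-P1-P2-P4-P3-Hub: 16+8+3+19+4 = 50
Hub-P1-P3-P2-P4-Hub: 16+12+16+3+15 = 62
Hub-P1-P3-P4-P2-Hub: 16+12+19+3+12 = 62
Hub-P1-P4-P2-P3-Hub: 16+11+3+16+4 = 50
Hub-P1-P4-P3-P2-Hub: 16+11+19+16+12 = 74
Hub-P2-P1-P3-P4-Hub: 12+8+12+19+15 = 66
Hub-P2-P1-P4-P3-Hub: 12+8+11+19+4 = 54
Hub-P2-P3-P1-P4-Hub: 12+16+12+11+15 = 66
Hub-P2-P4-P1-P3-Hub: 12+3+11+12+4 = 42
Hub-P3-P1-P2-P4-Hub: 4+12+8+3+15 = 42
Hub-P3-P2-P1-P4-Hub: 4+16+8+11+15 = 54
The minimum is 42.
One optimal route: Hub → P2 → P4 → P1 → P3 → Hub (or its reverse).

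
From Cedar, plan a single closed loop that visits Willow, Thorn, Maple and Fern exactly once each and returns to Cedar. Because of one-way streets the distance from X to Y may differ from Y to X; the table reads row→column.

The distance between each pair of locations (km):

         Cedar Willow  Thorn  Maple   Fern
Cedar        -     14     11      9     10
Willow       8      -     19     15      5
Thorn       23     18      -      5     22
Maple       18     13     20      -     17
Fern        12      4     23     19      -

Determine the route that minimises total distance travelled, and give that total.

Minimum total distance: 45 km.

Cedar-Willow-Thorn-Maple-Fern-Cedar: 14+19+5+17+12 = 67
Cedar-Willow-Thorn-Fern-Maple-Cedar: 14+19+22+19+18 = 92
Cedar-Willow-Maple-Thorn-Fern-Cedar: 14+15+20+22+12 = 83
Cedar-Willow-Maple-Fern-Thorn-Cedar: 14+15+17+23+23 = 92
Cedar-Willow-Fern-Thorn-Maple-Cedar: 14+5+23+5+18 = 65
Cedar-Willow-Fern-Maple-Thorn-Cedar: 14+5+19+20+23 = 81
Cedar-Thorn-Willow-Maple-Fern-Cedar: 11+18+15+17+12 = 73
Cedar-Thorn-Willow-Fern-Maple-Cedar: 11+18+5+19+18 = 71
Cedar-Thorn-Maple-Willow-Fern-Cedar: 11+5+13+5+12 = 46
Cedar-Thorn-Maple-Fern-Willow-Cedar: 11+5+17+4+8 = 45
Cedar-Thorn-Fern-Willow-Maple-Cedar: 11+22+4+15+18 = 70
Cedar-Thorn-Fern-Maple-Willow-Cedar: 11+22+19+13+8 = 73
Cedar-Maple-Willow-Thorn-Fern-Cedar: 9+13+19+22+12 = 75
Cedar-Maple-Willow-Fern-Thorn-Cedar: 9+13+5+23+23 = 73
… (10 more)
The minimum is 45.
One optimal route: Cedar → Thorn → Maple → Fern → Willow → Cedar.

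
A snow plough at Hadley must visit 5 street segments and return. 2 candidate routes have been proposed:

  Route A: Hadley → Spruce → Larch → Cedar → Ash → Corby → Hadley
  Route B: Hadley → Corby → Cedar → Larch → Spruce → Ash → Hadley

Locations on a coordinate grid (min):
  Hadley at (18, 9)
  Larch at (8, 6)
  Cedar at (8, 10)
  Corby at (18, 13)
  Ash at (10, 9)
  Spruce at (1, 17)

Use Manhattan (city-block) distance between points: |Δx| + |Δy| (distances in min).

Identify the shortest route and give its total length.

Route A: 25 + 18 + 4 + 3 + 12 + 4 = 66
Route B: 4 + 13 + 4 + 18 + 17 + 8 = 64

Shortest is Route B, total 64 min.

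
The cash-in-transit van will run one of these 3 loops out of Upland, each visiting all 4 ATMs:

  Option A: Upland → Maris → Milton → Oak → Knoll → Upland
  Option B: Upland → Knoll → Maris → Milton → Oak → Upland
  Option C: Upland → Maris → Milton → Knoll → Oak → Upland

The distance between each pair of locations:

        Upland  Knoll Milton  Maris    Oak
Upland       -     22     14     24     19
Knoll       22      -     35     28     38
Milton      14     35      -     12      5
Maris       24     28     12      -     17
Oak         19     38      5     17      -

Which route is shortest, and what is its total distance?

86 — Option B is the shortest.

Option A: 24 + 12 + 5 + 38 + 22 = 101
Option B: 22 + 28 + 12 + 5 + 19 = 86
Option C: 24 + 12 + 35 + 38 + 19 = 128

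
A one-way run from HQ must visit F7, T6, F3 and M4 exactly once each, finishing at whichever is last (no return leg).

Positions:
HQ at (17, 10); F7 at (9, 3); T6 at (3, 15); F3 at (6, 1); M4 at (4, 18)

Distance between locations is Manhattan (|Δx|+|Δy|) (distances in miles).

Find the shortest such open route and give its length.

41 miles — the minimum one-way total.

There are 4! = 24 possible orderings.
HQ→F7→T6→F3→M4: 15+18+17+19 = 69
HQ→F7→T6→M4→F3: 15+18+4+19 = 56
HQ→F7→F3→T6→M4: 15+5+17+4 = 41
HQ→F7→F3→M4→T6: 15+5+19+4 = 43
HQ→F7→M4→T6→F3: 15+20+4+17 = 56
HQ→F7→M4→F3→T6: 15+20+19+17 = 71
HQ→T6→F7→F3→M4: 19+18+5+19 = 61
HQ→T6→F7→M4→F3: 19+18+20+19 = 76
HQ→T6→F3→F7→M4: 19+17+5+20 = 61
HQ→T6→F3→M4→F7: 19+17+19+20 = 75
HQ→T6→M4→F7→F3: 19+4+20+5 = 48
HQ→T6→M4→F3→F7: 19+4+19+5 = 47
HQ→F3→F7→T6→M4: 20+5+18+4 = 47
HQ→F3→F7→M4→T6: 20+5+20+4 = 49
… (10 more)
The minimum is 41.
One shortest path: HQ → F7 → F3 → T6 → M4.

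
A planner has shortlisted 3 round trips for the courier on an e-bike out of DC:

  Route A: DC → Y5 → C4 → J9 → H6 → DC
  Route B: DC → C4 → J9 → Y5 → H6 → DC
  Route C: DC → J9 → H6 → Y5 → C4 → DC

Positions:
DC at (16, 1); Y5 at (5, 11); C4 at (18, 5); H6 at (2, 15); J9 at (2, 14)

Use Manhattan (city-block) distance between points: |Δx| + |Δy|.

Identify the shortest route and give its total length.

Route A: 21 + 19 + 25 + 1 + 28 = 94
Route B: 6 + 25 + 6 + 7 + 28 = 72
Route C: 27 + 1 + 7 + 19 + 6 = 60

60 — Route C is the shortest.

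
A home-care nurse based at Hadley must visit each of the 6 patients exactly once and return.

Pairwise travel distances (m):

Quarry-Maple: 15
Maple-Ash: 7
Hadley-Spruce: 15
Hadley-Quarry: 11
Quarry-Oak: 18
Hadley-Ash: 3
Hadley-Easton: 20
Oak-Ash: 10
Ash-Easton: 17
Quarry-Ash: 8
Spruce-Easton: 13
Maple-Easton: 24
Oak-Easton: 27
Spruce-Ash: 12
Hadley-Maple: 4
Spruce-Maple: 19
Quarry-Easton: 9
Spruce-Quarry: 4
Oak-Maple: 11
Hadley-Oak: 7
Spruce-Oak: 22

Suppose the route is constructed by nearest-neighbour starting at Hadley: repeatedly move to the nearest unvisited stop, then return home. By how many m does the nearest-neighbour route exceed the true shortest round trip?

Hadley: Ash=3, Maple=4, Oak=7, Quarry=11, Spruce=15, Easton=20 ⇒ Ash
Ash: Maple=7, Quarry=8, Oak=10, Spruce=12, Easton=17 ⇒ Maple
Maple: Oak=11, Quarry=15, Spruce=19, Easton=24 ⇒ Oak
Oak: Quarry=18, Spruce=22, Easton=27 ⇒ Quarry
Quarry: Spruce=4, Easton=9 ⇒ Spruce
Spruce: Easton=13 ⇒ Easton
NN route Hadley → Ash → Maple → Oak → Quarry → Spruce → Easton → Hadley costs 76.
Optimal: Hadley → Spruce → Quarry → Easton → Ash → Oak → Maple → Hadley costs 70 (by enumerating all 360 distinct tours).
Excess = 76 − 70 = 6.

The nearest-neighbour route is 6 m longer than optimal.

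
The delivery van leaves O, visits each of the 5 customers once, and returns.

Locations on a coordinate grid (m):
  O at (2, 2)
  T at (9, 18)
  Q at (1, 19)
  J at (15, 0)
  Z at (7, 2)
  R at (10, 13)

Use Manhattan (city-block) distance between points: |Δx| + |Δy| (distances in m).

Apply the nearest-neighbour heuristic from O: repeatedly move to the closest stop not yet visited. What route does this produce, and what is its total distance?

Total distance 66 m via the nearest-neighbour route O → Z → J → R → T → Q → O.

At O the remaining stops are Z 5, J 15, Q 18, R 19, T 23; go to Z.
At Z the remaining stops are J 10, R 14, T 18, Q 23; go to J.
At J the remaining stops are R 18, T 24, Q 33; go to R.
At R the remaining stops are T 6, Q 15; go to T.
At T the remaining stops are Q 9; go to Q.
Return Q→O: 18.
Total = 5 + 10 + 18 + 6 + 9 + 18 = 66.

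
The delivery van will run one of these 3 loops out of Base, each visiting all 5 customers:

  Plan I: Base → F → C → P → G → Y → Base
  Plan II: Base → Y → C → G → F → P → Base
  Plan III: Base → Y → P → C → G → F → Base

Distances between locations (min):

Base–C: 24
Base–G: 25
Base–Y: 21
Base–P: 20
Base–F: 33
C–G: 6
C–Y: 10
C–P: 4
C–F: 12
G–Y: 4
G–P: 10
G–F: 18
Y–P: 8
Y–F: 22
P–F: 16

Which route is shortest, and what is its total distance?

Plan I: 33 + 12 + 4 + 10 + 4 + 21 = 84
Plan II: 21 + 10 + 6 + 18 + 16 + 20 = 91
Plan III: 21 + 8 + 4 + 6 + 18 + 33 = 90

84 min — Plan I is the shortest.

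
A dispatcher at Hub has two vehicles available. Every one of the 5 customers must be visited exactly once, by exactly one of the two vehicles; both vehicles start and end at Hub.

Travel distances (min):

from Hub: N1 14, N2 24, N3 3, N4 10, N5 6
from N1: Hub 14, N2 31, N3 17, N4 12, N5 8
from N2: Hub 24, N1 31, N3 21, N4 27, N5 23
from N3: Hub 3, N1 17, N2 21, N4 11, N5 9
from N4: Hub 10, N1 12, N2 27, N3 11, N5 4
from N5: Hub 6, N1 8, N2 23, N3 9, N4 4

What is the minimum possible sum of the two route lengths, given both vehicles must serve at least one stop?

Try each way of splitting the stops between the two vehicles (each non-empty) and, for each split, find the best tour for each vehicle:
  {N1} + {N2, N3, N4, N5}: 28 + 61 = 89
  {N2} + {N1, N3, N4, N5}: 48 + 40 = 88
  {N1, N2} + {N3, N4, N5}: 69 + 24 = 93
  {N3} + {N1, N2, N4, N5}: 6 + 77 = 83
  {N1, N3} + {N2, N4, N5}: 34 + 61 = 95
  {N2, N3} + {N1, N4, N5}: 48 + 36 = 84
  … (15 splits in total)
Best: vehicle 1 Hub → N3 → Hub = 6; vehicle 2 Hub → N1 → N4 → N5 → N2 → Hub = 77; combined 83.

Minimum combined distance: 83 min.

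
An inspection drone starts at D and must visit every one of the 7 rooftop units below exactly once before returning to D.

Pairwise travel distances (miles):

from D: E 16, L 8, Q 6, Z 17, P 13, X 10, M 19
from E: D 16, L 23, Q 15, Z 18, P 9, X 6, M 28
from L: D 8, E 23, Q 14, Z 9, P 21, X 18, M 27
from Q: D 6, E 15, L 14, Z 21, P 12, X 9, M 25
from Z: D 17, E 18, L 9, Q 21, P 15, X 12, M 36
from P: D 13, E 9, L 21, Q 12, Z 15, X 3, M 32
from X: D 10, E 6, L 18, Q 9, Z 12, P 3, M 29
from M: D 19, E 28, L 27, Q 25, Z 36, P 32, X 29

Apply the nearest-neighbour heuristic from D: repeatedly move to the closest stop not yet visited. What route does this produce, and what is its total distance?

Nearest-neighbour total = 100 miles; route D → Q → X → P → E → Z → L → M → D.

From D: distances to unvisited — Q=6, L=8, X=10, P=13, E=16, Z=17, M=19. Nearest is Q (6).
From Q: distances to unvisited — X=9, P=12, L=14, E=15, Z=21, M=25. Nearest is X (9).
From X: distances to unvisited — P=3, E=6, Z=12, L=18, M=29. Nearest is P (3).
From P: distances to unvisited — E=9, Z=15, L=21, M=32. Nearest is E (9).
From E: distances to unvisited — Z=18, L=23, M=28. Nearest is Z (18).
From Z: distances to unvisited — L=9, M=36. Nearest is L (9).
From L: distances to unvisited — M=27. Nearest is M (27).
Return M→D: 19.
Total = 6 + 9 + 3 + 9 + 18 + 9 + 27 + 19 = 100.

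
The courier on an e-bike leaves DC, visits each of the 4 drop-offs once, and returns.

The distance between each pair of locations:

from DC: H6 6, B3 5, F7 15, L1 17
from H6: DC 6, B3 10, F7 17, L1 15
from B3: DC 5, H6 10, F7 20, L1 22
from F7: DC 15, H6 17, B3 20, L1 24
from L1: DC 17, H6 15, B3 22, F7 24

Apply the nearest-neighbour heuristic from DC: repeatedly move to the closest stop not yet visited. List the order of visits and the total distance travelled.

At DC the remaining stops are B3 5, H6 6, F7 15, L1 17; go to B3.
At B3 the remaining stops are H6 10, F7 20, L1 22; go to H6.
At H6 the remaining stops are L1 15, F7 17; go to L1.
At L1 the remaining stops are F7 24; go to F7.
Return F7→DC: 15.
Total = 5 + 10 + 15 + 24 + 15 = 69.

Total distance 69 via the nearest-neighbour route DC → B3 → H6 → L1 → F7 → DC.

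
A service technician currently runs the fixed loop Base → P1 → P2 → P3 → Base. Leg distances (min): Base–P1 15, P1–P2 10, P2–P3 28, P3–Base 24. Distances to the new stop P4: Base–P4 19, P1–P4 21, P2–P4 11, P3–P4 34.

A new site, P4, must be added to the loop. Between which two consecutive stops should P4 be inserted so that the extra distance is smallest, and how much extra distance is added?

Insertion cost between consecutive stops i–j is d(i,P4) + d(P4,j) − d(i,j):
  between Base and P1: 19 + 21 − 15 = 25
  between P1 and P2: 21 + 11 − 10 = 22
  between P2 and P3: 11 + 34 − 28 = 17
  between P3 and Base: 34 + 19 − 24 = 29
Cheapest insertion is between P2 and P3, adding 17.
New total = 77 + 17 = 94.

+17 min — insert P4 between P2 and P3.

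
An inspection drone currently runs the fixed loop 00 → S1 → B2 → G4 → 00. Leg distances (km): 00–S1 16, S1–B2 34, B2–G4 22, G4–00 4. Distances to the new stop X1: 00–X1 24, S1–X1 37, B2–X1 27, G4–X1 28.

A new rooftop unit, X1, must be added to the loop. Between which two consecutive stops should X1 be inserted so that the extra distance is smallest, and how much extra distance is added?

Insertion cost between consecutive stops i–j is d(i,X1) + d(X1,j) − d(i,j):
  between 00 and S1: 24 + 37 − 16 = 45
  between S1 and B2: 37 + 27 − 34 = 30
  between B2 and G4: 27 + 28 − 22 = 33
  between G4 and 00: 28 + 24 − 4 = 48
Cheapest insertion is between S1 and B2, adding 30.
New total = 76 + 30 = 106.

Adding 30 km by placing X1 on the S1–B2 leg.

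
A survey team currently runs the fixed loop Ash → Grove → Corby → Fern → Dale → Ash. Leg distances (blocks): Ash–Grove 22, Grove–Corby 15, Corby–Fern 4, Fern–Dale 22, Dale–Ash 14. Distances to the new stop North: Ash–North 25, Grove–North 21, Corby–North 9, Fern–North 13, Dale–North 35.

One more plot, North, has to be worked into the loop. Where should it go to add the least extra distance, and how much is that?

+15 blocks — insert North between Grove and Corby.

Insertion cost between consecutive stops i–j is d(i,North) + d(North,j) − d(i,j):
  between Ash and Grove: 25 + 21 − 22 = 24
  between Grove and Corby: 21 + 9 − 15 = 15
  between Corby and Fern: 9 + 13 − 4 = 18
  between Fern and Dale: 13 + 35 − 22 = 26
  between Dale and Ash: 35 + 25 − 14 = 46
Cheapest insertion is between Grove and Corby, adding 15.
New total = 77 + 15 = 92.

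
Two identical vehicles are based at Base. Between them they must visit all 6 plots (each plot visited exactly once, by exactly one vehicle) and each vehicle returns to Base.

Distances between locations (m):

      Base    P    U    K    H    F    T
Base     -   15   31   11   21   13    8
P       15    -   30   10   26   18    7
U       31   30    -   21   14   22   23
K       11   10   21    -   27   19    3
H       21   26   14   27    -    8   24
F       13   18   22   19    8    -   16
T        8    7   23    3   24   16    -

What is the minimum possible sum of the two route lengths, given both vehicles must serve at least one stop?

There are 2^5 − 1 = 31 ways to divide the 6 stops into two non-empty groups. For each, the best each vehicle can do is its own shortest tour through its group:
  {P} + {U, K, H, F, T}: 30 + 67 = 97
  {U} + {P, K, H, F, T}: 62 + 68 = 130
  {P, U} + {K, H, F, T}: 76 + 59 = 135
  {K} + {P, U, H, F, T}: 22 + 80 = 102
  {P, K} + {U, H, F, T}: 36 + 66 = 102
  {U, K} + {P, H, F, T}: 63 + 62 = 125
  … (31 splits in total)
Best: vehicle 1 Base → P → Base = 30; vehicle 2 Base → F → H → U → K → T → Base = 67; combined 97.

97 m — the smallest possible combined total.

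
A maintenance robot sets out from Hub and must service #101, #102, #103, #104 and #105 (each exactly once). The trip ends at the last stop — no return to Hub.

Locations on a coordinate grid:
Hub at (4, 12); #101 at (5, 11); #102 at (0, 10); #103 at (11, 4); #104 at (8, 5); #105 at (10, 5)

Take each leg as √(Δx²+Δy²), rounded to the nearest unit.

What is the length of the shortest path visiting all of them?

There are 5! = 120 possible orderings.
Hub - #101 - #102 - #103 - #104 - #105: 1+5+13+3+2 = 24
Hub - #101 - #102 - #103 - #105 - #104: 1+5+13+1+2 = 22
Hub - #101 - #102 - #104 - #103 - #105: 1+5+9+3+1 = 19
Hub - #101 - #102 - #104 - #105 - #103: 1+5+9+2+1 = 18
Hub - #101 - #102 - #105 - #103 - #104: 1+5+11+1+3 = 21
Hub - #101 - #102 - #105 - #104 - #103: 1+5+11+2+3 = 22
Hub - #101 - #103 - #102 - #104 - #105: 1+9+13+9+2 = 34
Hub - #101 - #103 - #102 - #105 - #104: 1+9+13+11+2 = 36
Hub - #101 - #103 - #104 - #102 - #105: 1+9+3+9+11 = 33
Hub - #101 - #103 - #104 - #105 - #102: 1+9+3+2+11 = 26
Hub - #101 - #103 - #105 - #102 - #104: 1+9+1+11+9 = 31
Hub - #101 - #103 - #105 - #104 - #102: 1+9+1+2+9 = 22
Hub - #101 - #104 - #102 - #103 - #105: 1+7+9+13+1 = 31
Hub - #101 - #104 - #102 - #105 - #103: 1+7+9+11+1 = 29
… (106 more)
The minimum is 18.
One shortest path: Hub → #101 → #102 → #104 → #105 → #103.

18 — the minimum one-way total.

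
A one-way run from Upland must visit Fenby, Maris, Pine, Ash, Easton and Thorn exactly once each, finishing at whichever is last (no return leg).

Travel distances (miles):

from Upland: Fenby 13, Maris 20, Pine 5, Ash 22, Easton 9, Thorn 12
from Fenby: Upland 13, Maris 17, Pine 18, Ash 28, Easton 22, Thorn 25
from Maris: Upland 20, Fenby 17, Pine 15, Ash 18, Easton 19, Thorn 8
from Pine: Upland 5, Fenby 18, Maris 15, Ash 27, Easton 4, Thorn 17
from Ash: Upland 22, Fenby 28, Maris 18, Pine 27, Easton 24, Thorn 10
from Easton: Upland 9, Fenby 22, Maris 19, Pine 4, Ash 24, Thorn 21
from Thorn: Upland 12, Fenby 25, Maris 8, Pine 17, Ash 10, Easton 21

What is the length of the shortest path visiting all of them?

There are 6! = 720 possible orderings.
Upland → Fenby → Maris → Pine → Ash → Easton → Thorn: 13+17+15+27+24+21 = 117
Upland → Fenby → Maris → Pine → Ash → Thorn → Easton: 13+17+15+27+10+21 = 103
Upland → Fenby → Maris → Pine → Easton → Ash → Thorn: 13+17+15+4+24+10 = 83
Upland → Fenby → Maris → Pine → Easton → Thorn → Ash: 13+17+15+4+21+10 = 80
Upland → Fenby → Maris → Pine → Thorn → Ash → Easton: 13+17+15+17+10+24 = 96
Upland → Fenby → Maris → Pine → Thorn → Easton → Ash: 13+17+15+17+21+24 = 107
Upland → Fenby → Maris → Ash → Pine → Easton → Thorn: 13+17+18+27+4+21 = 100
Upland → Fenby → Maris → Ash → Pine → Thorn → Easton: 13+17+18+27+17+21 = 113
… (712 more)
Upland → Pine → Easton → Fenby → Maris → Thorn → Ash: 5+4+22+17+8+10 = 66  ← best
The minimum is 66.
One shortest path: Upland → Pine → Easton → Fenby → Maris → Thorn → Ash.

Minimum one-way distance = 66 miles.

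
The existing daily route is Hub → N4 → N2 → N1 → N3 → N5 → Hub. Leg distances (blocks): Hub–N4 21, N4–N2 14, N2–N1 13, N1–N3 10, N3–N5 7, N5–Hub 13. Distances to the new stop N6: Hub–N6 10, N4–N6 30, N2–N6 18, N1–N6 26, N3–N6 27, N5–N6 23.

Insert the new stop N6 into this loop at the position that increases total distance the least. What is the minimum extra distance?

Insertion cost between consecutive stops i–j is d(i,N6) + d(N6,j) − d(i,j):
  between Hub and N4: 10 + 30 − 21 = 19
  between N4 and N2: 30 + 18 − 14 = 34
  between N2 and N1: 18 + 26 − 13 = 31
  between N1 and N3: 26 + 27 − 10 = 43
  between N3 and N5: 27 + 23 − 7 = 43
  between N5 and Hub: 23 + 10 − 13 = 20
Cheapest insertion is between Hub and N4, adding 19.
New total = 78 + 19 = 97.

+19 blocks — insert N6 between Hub and N4.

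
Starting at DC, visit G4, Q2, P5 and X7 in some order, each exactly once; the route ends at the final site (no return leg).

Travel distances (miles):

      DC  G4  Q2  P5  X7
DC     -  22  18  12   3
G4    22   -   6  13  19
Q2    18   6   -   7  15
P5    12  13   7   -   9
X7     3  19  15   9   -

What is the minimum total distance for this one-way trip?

There are 4! = 24 possible orderings.
DC - G4 - Q2 - P5 - X7: 22+6+7+9 = 44
DC - G4 - Q2 - X7 - P5: 22+6+15+9 = 52
DC - G4 - P5 - Q2 - X7: 22+13+7+15 = 57
DC - G4 - P5 - X7 - Q2: 22+13+9+15 = 59
DC - G4 - X7 - Q2 - P5: 22+19+15+7 = 63
DC - G4 - X7 - P5 - Q2: 22+19+9+7 = 57
DC - Q2 - G4 - P5 - X7: 18+6+13+9 = 46
DC - Q2 - G4 - X7 - P5: 18+6+19+9 = 52
DC - Q2 - P5 - G4 - X7: 18+7+13+19 = 57
DC - Q2 - P5 - X7 - G4: 18+7+9+19 = 53
DC - Q2 - X7 - G4 - P5: 18+15+19+13 = 65
DC - Q2 - X7 - P5 - G4: 18+15+9+13 = 55
DC - P5 - G4 - Q2 - X7: 12+13+6+15 = 46
DC - P5 - G4 - X7 - Q2: 12+13+19+15 = 59
… (10 more)
DC - X7 - P5 - Q2 - G4: 3+9+7+6 = 25  ← best
The minimum is 25.
One shortest path: DC → X7 → P5 → Q2 → G4.

Shortest open route: 25 miles.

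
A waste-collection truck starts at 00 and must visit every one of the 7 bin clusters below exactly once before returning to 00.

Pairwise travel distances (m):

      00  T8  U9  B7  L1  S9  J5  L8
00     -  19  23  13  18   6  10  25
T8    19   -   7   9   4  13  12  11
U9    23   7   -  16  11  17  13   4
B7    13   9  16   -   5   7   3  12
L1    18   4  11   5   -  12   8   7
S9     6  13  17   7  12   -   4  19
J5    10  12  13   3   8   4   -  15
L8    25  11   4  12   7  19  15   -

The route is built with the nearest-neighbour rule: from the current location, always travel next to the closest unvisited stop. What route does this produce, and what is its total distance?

00 → [S9:6 / J5:10 / B7:13 / L1:18 / T8:19 / U9:23 / L8:25] → S9 (6)
S9 → [J5:4 / B7:7 / L1:12 / T8:13 / U9:17 / L8:19] → J5 (4)
J5 → [B7:3 / L1:8 / T8:12 / U9:13 / L8:15] → B7 (3)
B7 → [L1:5 / T8:9 / L8:12 / U9:16] → L1 (5)
L1 → [T8:4 / L8:7 / U9:11] → T8 (4)
T8 → [U9:7 / L8:11] → U9 (7)
U9 → [L8:4] → L8 (4)
Return L8→00: 25.
Total = 6 + 4 + 3 + 5 + 4 + 7 + 4 + 25 = 58.

58 m along 00 → S9 → J5 → B7 → L1 → T8 → U9 → L8 → 00.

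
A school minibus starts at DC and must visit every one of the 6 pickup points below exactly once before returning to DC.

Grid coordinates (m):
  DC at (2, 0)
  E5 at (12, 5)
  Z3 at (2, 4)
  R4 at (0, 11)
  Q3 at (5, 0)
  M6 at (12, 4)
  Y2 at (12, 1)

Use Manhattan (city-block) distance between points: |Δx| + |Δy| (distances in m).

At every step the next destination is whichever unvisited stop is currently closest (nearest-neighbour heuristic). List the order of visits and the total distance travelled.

From DC: distances to unvisited — Q3=3, Z3=4, Y2=11, R4=13, M6=14, E5=15. Nearest is Q3 (3).
From Q3: distances to unvisited — Z3=7, Y2=8, M6=11, E5=12, R4=16. Nearest is Z3 (7).
From Z3: distances to unvisited — R4=9, M6=10, E5=11, Y2=13. Nearest is R4 (9).
From R4: distances to unvisited — E5=18, M6=19, Y2=22. Nearest is E5 (18).
From E5: distances to unvisited — M6=1, Y2=4. Nearest is M6 (1).
From M6: distances to unvisited — Y2=3. Nearest is Y2 (3).
Return Y2→DC: 11.
Total = 3 + 7 + 9 + 18 + 1 + 3 + 11 = 52.

Nearest-neighbour total = 52 m; route DC → Q3 → Z3 → R4 → E5 → M6 → Y2 → DC.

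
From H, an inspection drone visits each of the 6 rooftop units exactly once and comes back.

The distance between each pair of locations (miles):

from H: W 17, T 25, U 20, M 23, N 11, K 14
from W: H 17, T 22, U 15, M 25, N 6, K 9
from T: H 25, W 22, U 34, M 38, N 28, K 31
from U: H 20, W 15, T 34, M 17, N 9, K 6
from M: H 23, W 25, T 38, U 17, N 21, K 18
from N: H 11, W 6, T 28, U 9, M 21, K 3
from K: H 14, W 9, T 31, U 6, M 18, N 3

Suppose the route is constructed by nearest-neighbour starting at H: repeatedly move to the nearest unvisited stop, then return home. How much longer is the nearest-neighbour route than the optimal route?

Excess over optimum: 16 miles.

From H: N=11, K=14, W=17, U=20, M=23, T=25 → choose N (11).
From N: K=3, W=6, U=9, M=21, T=28 → choose K (3).
From K: U=6, W=9, M=18, T=31 → choose U (6).
From U: W=15, M=17, T=34 → choose W (15).
From W: T=22, M=25 → choose T (22).
From T: M=38 → choose M (38).
NN route H → N → K → U → W → T → M → H costs 118.
Optimal: H → T → W → N → K → U → M → H costs 102 (by enumerating all 360 distinct tours).
Excess = 118 − 102 = 16.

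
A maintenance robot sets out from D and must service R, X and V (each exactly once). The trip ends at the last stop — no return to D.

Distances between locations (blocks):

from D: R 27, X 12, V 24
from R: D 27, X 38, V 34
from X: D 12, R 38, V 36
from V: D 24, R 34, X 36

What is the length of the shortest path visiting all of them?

There are 3! = 6 possible orderings.
D - R - X - V: 27+38+36 = 101
D - R - V - X: 27+34+36 = 97
D - X - R - V: 12+38+34 = 84
D - X - V - R: 12+36+34 = 82
D - V - R - X: 24+34+38 = 96
D - V - X - R: 24+36+38 = 98
The minimum is 82.
One shortest path: D → X → V → R.

Shortest open route: 82 blocks.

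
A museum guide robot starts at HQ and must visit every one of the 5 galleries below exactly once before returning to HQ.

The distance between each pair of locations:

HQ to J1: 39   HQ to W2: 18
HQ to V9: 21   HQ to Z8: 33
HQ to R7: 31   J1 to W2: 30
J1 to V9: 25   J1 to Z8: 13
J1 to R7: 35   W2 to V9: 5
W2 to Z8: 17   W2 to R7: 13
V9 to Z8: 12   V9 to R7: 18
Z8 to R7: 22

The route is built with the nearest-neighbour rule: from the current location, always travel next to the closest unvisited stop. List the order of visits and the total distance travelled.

Nearest-neighbour total = 114; route HQ → W2 → V9 → Z8 → J1 → R7 → HQ.

At HQ the remaining stops are W2 18, V9 21, R7 31, Z8 33, J1 39; go to W2.
At W2 the remaining stops are V9 5, R7 13, Z8 17, J1 30; go to V9.
At V9 the remaining stops are Z8 12, R7 18, J1 25; go to Z8.
At Z8 the remaining stops are J1 13, R7 22; go to J1.
At J1 the remaining stops are R7 35; go to R7.
Return R7→HQ: 31.
Total = 18 + 5 + 12 + 13 + 35 + 31 = 114.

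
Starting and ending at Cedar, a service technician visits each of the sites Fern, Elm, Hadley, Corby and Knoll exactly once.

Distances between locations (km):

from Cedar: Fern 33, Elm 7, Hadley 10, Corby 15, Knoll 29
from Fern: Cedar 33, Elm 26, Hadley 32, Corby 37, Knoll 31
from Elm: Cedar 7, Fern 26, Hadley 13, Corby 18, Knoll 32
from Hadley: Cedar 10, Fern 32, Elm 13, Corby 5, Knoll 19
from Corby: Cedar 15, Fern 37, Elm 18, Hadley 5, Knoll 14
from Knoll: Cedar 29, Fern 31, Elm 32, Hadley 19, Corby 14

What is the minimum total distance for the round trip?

Shortest round trip = 93 km.

Cedar → Fern → Elm → Hadley → Corby → Knoll → Cedar: 33+26+13+5+14+29 = 120
Cedar → Fern → Elm → Hadley → Knoll → Corby → Cedar: 33+26+13+19+14+15 = 120
Cedar → Fern → Elm → Corby → Hadley → Knoll → Cedar: 33+26+18+5+19+29 = 130
Cedar → Fern → Elm → Corby → Knoll → Hadley → Cedar: 33+26+18+14+19+10 = 120
Cedar → Fern → Elm → Knoll → Hadley → Corby → Cedar: 33+26+32+19+5+15 = 130
Cedar → Fern → Elm → Knoll → Corby → Hadley → Cedar: 33+26+32+14+5+10 = 120
Cedar → Fern → Hadley → Elm → Corby → Knoll → Cedar: 33+32+13+18+14+29 = 139
Cedar → Fern → Hadley → Elm → Knoll → Corby → Cedar: 33+32+13+32+14+15 = 139
Cedar → Fern → Hadley → Corby → Elm → Knoll → Cedar: 33+32+5+18+32+29 = 149
Cedar → Fern → Hadley → Corby → Knoll → Elm → Cedar: 33+32+5+14+32+7 = 123
Cedar → Fern → Hadley → Knoll → Elm → Corby → Cedar: 33+32+19+32+18+15 = 149
Cedar → Fern → Hadley → Knoll → Corby → Elm → Cedar: 33+32+19+14+18+7 = 123
Cedar → Fern → Corby → Elm → Hadley → Knoll → Cedar: 33+37+18+13+19+29 = 149
Cedar → Fern → Corby → Elm → Knoll → Hadley → Cedar: 33+37+18+32+19+10 = 149
… (46 more)
Cedar → Elm → Fern → Knoll → Corby → Hadley → Cedar: 7+26+31+14+5+10 = 93  ← best
The minimum is 93.
One optimal route: Cedar → Elm → Fern → Knoll → Corby → Hadley → Cedar (or its reverse).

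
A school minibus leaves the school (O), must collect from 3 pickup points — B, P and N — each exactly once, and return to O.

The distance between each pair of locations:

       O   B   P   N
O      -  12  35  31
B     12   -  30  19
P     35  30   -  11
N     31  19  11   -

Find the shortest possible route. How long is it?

Shortest round trip = 77.

There are 3 distinct closed tours to check (reversals are equivalent).
O → B → P → N → O: 12+30+11+31 = 84
O → B → N → P → O: 12+19+11+35 = 77
O → P → B → N → O: 35+30+19+31 = 115
The minimum is 77.
One optimal route: O → B → N → P → O (or its reverse).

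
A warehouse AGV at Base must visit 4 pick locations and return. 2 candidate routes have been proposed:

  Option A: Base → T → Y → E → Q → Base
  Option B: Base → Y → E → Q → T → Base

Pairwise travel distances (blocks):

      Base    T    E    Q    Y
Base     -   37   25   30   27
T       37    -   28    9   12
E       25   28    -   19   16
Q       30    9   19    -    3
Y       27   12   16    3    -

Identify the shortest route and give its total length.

108 blocks — Option B is the shortest.

Option A: 37 + 12 + 16 + 19 + 30 = 114
Option B: 27 + 16 + 19 + 9 + 37 = 108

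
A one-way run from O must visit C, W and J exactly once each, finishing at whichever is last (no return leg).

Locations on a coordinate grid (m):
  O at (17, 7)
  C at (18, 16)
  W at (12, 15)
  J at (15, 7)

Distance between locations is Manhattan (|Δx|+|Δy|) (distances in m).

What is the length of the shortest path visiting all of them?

There are 3! = 6 possible orderings.
O - C - W - J: 10+7+11 = 28
O - C - J - W: 10+12+11 = 33
O - W - C - J: 13+7+12 = 32
O - W - J - C: 13+11+12 = 36
O - J - C - W: 2+12+7 = 21
O - J - W - C: 2+11+7 = 20
The minimum is 20.
One shortest path: O → J → W → C.

Shortest open route: 20 m.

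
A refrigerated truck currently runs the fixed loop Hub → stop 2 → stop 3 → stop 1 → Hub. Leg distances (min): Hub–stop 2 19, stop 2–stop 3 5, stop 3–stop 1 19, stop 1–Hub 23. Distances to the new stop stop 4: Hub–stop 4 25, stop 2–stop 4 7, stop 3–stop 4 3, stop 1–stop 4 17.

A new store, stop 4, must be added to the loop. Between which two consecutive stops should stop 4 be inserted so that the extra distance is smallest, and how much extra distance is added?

Insertion cost between consecutive stops i–j is d(i,stop 4) + d(stop 4,j) − d(i,j):
  between Hub and stop 2: 25 + 7 − 19 = 13
  between stop 2 and stop 3: 7 + 3 − 5 = 5
  between stop 3 and stop 1: 3 + 17 − 19 = 1
  between stop 1 and Hub: 17 + 25 − 23 = 19
Cheapest insertion is between stop 3 and stop 1, adding 1.
New total = 66 + 1 = 67.

+1 min — insert stop 4 between stop 3 and stop 1.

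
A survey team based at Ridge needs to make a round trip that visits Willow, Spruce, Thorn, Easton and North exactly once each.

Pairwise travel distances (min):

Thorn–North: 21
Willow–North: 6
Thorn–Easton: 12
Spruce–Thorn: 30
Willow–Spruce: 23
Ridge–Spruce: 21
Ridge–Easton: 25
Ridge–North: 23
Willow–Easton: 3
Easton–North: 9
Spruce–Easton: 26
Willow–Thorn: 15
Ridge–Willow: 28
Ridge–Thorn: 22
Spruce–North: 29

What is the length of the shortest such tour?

There are 60 distinct closed tours to check (reversals are equivalent).
Ridge → Willow → Spruce → Thorn → Easton → North → Ridge: 28+23+30+12+9+23 = 125
Ridge → Willow → Spruce → Thorn → North → Easton → Ridge: 28+23+30+21+9+25 = 136
Ridge → Willow → Spruce → Easton → Thorn → North → Ridge: 28+23+26+12+21+23 = 133
Ridge → Willow → Spruce → Easton → North → Thorn → Ridge: 28+23+26+9+21+22 = 129
Ridge → Willow → Spruce → North → Thorn → Easton → Ridge: 28+23+29+21+12+25 = 138
Ridge → Willow → Spruce → North → Easton → Thorn → Ridge: 28+23+29+9+12+22 = 123
Ridge → Willow → Thorn → Spruce → Easton → North → Ridge: 28+15+30+26+9+23 = 131
Ridge → Willow → Thorn → Spruce → North → Easton → Ridge: 28+15+30+29+9+25 = 136
Ridge → Willow → Thorn → Easton → Spruce → North → Ridge: 28+15+12+26+29+23 = 133
Ridge → Willow → Thorn → Easton → North → Spruce → Ridge: 28+15+12+9+29+21 = 114
Ridge → Willow → Thorn → North → Spruce → Easton → Ridge: 28+15+21+29+26+25 = 144
Ridge → Willow → Thorn → North → Easton → Spruce → Ridge: 28+15+21+9+26+21 = 120
Ridge → Willow → Easton → Spruce → Thorn → North → Ridge: 28+3+26+30+21+23 = 131
Ridge → Willow → Easton → Spruce → North → Thorn → Ridge: 28+3+26+29+21+22 = 129
… (46 more)
Ridge → Spruce → Willow → North → Easton → Thorn → Ridge: 21+23+6+9+12+22 = 93  ← best
The minimum is 93.
One optimal route: Ridge → Spruce → Willow → North → Easton → Thorn → Ridge (or its reverse).

Minimum total distance: 93 min.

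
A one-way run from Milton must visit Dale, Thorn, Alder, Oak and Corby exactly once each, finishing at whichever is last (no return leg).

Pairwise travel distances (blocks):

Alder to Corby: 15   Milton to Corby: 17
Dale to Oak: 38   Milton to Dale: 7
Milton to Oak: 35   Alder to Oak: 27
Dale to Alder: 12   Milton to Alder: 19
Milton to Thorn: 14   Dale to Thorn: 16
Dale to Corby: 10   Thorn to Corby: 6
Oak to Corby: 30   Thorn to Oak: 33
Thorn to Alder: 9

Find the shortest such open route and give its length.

59 blocks — the minimum one-way total.

There are 5! = 120 possible orderings.
Milton → Dale → Thorn → Alder → Oak → Corby: 7+16+9+27+30 = 89
Milton → Dale → Thorn → Alder → Corby → Oak: 7+16+9+15+30 = 77
Milton → Dale → Thorn → Oak → Alder → Corby: 7+16+33+27+15 = 98
Milton → Dale → Thorn → Oak → Corby → Alder: 7+16+33+30+15 = 101
Milton → Dale → Thorn → Corby → Alder → Oak: 7+16+6+15+27 = 71
Milton → Dale → Thorn → Corby → Oak → Alder: 7+16+6+30+27 = 86
Milton → Dale → Alder → Thorn → Oak → Corby: 7+12+9+33+30 = 91
Milton → Dale → Alder → Thorn → Corby → Oak: 7+12+9+6+30 = 64
Milton → Dale → Alder → Oak → Thorn → Corby: 7+12+27+33+6 = 85
Milton → Dale → Alder → Oak → Corby → Thorn: 7+12+27+30+6 = 82
Milton → Dale → Alder → Corby → Thorn → Oak: 7+12+15+6+33 = 73
Milton → Dale → Alder → Corby → Oak → Thorn: 7+12+15+30+33 = 97
Milton → Dale → Oak → Thorn → Alder → Corby: 7+38+33+9+15 = 102
Milton → Dale → Oak → Thorn → Corby → Alder: 7+38+33+6+15 = 99
… (106 more)
Milton → Dale → Corby → Thorn → Alder → Oak: 7+10+6+9+27 = 59  ← best
The minimum is 59.
One shortest path: Milton → Dale → Corby → Thorn → Alder → Oak.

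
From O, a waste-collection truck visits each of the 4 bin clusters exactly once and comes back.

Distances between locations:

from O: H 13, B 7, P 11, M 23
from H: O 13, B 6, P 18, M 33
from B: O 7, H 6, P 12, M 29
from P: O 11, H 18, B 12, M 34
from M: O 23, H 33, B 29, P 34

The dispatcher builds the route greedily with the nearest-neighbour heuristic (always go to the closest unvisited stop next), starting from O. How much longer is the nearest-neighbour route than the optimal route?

From O: B=7, P=11, H=13, M=23 → choose B (7).
From B: H=6, P=12, M=29 → choose H (6).
From H: P=18, M=33 → choose P (18).
From P: M=34 → choose M (34).
NN route O → B → H → P → M → O costs 88.
Optimal: O → P → B → H → M → O costs 85 (by enumerating all 12 distinct tours).
Excess = 88 − 85 = 3.

3 longer than the optimal tour.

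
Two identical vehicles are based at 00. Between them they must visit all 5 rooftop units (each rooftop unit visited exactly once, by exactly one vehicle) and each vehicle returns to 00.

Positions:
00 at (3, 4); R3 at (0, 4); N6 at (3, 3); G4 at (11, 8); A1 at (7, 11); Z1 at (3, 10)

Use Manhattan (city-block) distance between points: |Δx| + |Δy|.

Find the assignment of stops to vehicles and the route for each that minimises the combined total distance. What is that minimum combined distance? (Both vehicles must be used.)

38 — the smallest possible combined total.

Try each way of splitting the stops between the two vehicles (each non-empty) and, for each split, find the best tour for each vehicle:
  {R3} + {N6, G4, A1, Z1}: 6 + 32 = 38
  {N6} + {R3, G4, A1, Z1}: 2 + 36 = 38
  {R3, N6} + {G4, A1, Z1}: 8 + 30 = 38
  {G4} + {R3, N6, A1, Z1}: 24 + 30 = 54
  {R3, G4} + {N6, A1, Z1}: 30 + 24 = 54
  {N6, G4} + {R3, A1, Z1}: 26 + 28 = 54
  … (15 splits in total)
Best: vehicle 1 00 → R3 → 00 = 6; vehicle 2 00 → N6 → G4 → A1 → Z1 → 00 = 32; combined 38.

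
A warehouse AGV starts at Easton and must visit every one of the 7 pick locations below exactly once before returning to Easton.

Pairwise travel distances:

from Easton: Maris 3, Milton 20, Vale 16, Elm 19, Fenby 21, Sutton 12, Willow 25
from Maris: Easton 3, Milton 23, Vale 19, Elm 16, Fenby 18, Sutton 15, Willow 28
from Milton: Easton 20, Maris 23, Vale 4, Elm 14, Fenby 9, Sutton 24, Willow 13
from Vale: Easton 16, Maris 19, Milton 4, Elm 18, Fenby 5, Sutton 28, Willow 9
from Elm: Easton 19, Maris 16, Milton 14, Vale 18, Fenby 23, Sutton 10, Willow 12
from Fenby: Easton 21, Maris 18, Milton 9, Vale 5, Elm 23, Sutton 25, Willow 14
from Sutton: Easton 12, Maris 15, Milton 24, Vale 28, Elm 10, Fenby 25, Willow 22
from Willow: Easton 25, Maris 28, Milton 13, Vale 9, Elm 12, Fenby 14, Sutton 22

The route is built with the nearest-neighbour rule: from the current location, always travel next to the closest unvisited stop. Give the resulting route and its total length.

Nearest-neighbour total = 83; route Easton → Maris → Sutton → Elm → Willow → Vale → Milton → Fenby → Easton.

At Easton the remaining stops are Maris 3, Sutton 12, Vale 16, Elm 19, Milton 20, Fenby 21, Willow 25; go to Maris.
At Maris the remaining stops are Sutton 15, Elm 16, Fenby 18, Vale 19, Milton 23, Willow 28; go to Sutton.
At Sutton the remaining stops are Elm 10, Willow 22, Milton 24, Fenby 25, Vale 28; go to Elm.
At Elm the remaining stops are Willow 12, Milton 14, Vale 18, Fenby 23; go to Willow.
At Willow the remaining stops are Vale 9, Milton 13, Fenby 14; go to Vale.
At Vale the remaining stops are Milton 4, Fenby 5; go to Milton.
At Milton the remaining stops are Fenby 9; go to Fenby.
Return Fenby→Easton: 21.
Total = 3 + 15 + 10 + 12 + 9 + 4 + 9 + 21 = 83.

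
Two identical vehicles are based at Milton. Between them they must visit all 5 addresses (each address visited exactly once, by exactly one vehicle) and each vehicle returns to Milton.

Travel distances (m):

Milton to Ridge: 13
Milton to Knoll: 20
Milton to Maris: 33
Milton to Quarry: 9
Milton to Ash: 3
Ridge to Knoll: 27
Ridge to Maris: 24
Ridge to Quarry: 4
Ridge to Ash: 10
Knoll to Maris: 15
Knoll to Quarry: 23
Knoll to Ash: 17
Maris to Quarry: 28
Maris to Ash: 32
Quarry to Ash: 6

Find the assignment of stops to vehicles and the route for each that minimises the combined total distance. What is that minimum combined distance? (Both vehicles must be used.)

Minimum combined distance: 78 m.

Check every non-empty split of the stops between the two vehicles; for each half take its own optimal tour:
  {Ridge} + {Knoll, Maris, Quarry, Ash}: 26 + 72 = 98
  {Knoll} + {Ridge, Maris, Quarry, Ash}: 40 + 70 = 110
  {Ridge, Knoll} + {Maris, Quarry, Ash}: 60 + 70 = 130
  {Maris} + {Ridge, Knoll, Quarry, Ash}: 66 + 60 = 126
  {Ridge, Maris} + {Knoll, Quarry, Ash}: 70 + 52 = 122
  {Knoll, Maris} + {Ridge, Quarry, Ash}: 68 + 26 = 94
  … (15 splits in total)
  {Ridge, Knoll, Maris, Quarry} + {Ash}: 72 + 6 = 78  ← best
Best: vehicle 1 Milton → Knoll → Maris → Ridge → Quarry → Milton = 72; vehicle 2 Milton → Ash → Milton = 6; combined 78.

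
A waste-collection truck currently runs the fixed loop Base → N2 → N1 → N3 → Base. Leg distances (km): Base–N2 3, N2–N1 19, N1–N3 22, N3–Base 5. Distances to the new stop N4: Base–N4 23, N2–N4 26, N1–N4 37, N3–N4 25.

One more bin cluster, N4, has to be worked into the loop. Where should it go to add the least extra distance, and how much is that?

Insertion cost between consecutive stops i–j is d(i,N4) + d(N4,j) − d(i,j):
  between Base and N2: 23 + 26 − 3 = 46
  between N2 and N1: 26 + 37 − 19 = 44
  between N1 and N3: 37 + 25 − 22 = 40
  between N3 and Base: 25 + 23 − 5 = 43
Cheapest insertion is between N1 and N3, adding 40.
New total = 49 + 40 = 89.

Minimum extra distance: 40 km, inserting N4 between N1 and N3.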